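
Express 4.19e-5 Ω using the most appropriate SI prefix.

41.9 µΩ

= 41.9e-6 Ω; 1e-6 is micro.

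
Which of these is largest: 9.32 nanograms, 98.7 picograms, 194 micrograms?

9.32 nanograms = 0.00000000932 grams
98.7 picograms = 0.0000000000987 grams
194 micrograms = 0.000194 grams

194 micrograms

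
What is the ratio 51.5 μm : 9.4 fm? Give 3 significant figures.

5480000000

(51.5e-6) / (9.4e-15) = 5.479e9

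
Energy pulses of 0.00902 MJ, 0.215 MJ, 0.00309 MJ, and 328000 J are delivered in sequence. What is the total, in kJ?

555.11 kJ

In kJ:
  0.00902 MJ = 0.00902 × 10^3 kJ = 9.02
  0.215 MJ = 0.215 × 10^3 kJ = 215
  0.00309 MJ = 0.00309 × 10^3 kJ = 3.09
  328000 J = 328000 × 10^-3 kJ = 328
Sum: 9.02 + 215 + 3.09 + 328 = 555.11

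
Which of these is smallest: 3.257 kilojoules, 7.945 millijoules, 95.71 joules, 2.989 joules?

7.945 millijoules

3.257 kilojoules = 3257 joules
7.945 millijoules = 0.007945 joules
95.71 joules = 95.71 joules
2.989 joules = 2.989 joules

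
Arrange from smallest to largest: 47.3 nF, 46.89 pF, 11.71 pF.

11.71 pF < 46.89 pF < 47.3 nF

47.3 nF = 0.0000000473 F
46.89 pF = 0.00000000004689 F
11.71 pF = 0.00000000001171 F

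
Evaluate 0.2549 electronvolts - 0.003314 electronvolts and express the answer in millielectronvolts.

In millielectronvolts:
  0.2549 electronvolts = 0.2549 × 10³ millielectronvolts = 254.9
  0.003314 electronvolts = 0.003314 × 10³ millielectronvolts = 3.314
Difference: 254.9 - 3.314 = 251.586

251.586 millielectronvolts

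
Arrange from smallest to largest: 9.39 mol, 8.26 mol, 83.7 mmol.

83.7 mmol < 8.26 mol < 9.39 mol

9.39 mol = 9.39 mol
8.26 mol = 8.26 mol
83.7 mmol = 0.0837 mol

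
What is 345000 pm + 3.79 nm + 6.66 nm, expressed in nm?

In nm:
  345000 pm = 345000e-3 nm = 345
  3.79 nm → 3.79
  6.66 nm → 6.66
Sum: 345 + 3.79 + 6.66 = 355.45

355.45 nm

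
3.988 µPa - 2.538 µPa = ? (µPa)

In µPa:
  3.988 µPa → 3.988
  2.538 µPa → 2.538
Difference: 3.988 - 2.538 = 1.45

1.45 µPa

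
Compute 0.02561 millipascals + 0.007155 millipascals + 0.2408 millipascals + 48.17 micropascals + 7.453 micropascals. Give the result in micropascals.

In micropascals:
  0.02561 millipascals = 0.02561 × 10³ micropascals = 25.61
  0.007155 millipascals = 0.007155 × 10³ micropascals = 7.155
  0.2408 millipascals = 0.2408 × 10³ micropascals = 240.8
  48.17 micropascals → 48.17
  7.453 micropascals → 7.453
Sum: 25.61 + 7.155 + 240.8 + 48.17 + 7.453 = 329.188

329.188 micropascals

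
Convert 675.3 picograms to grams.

pico = 10⁻¹², (no prefix) = 10⁰; factor is 10⁻¹².
675.3 × 10⁻¹² = 0.0000000006753

0.0000000006753 grams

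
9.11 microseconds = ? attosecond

micro = 10⁻⁶, atto = 10⁻¹⁸; factor is 10¹².
9.11 × 10¹² = 9110000000000

9110000000000 attoseconds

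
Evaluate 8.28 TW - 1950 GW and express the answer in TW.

6.33 TW

In TW:
  8.28 TW → 8.28
  1950 GW = 1950e-3 TW = 1.95
Difference: 8.28 - 1.95 = 6.33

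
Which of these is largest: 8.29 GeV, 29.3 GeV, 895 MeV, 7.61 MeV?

8.29 GeV = 8290000000 eV
29.3 GeV = 29300000000 eV
895 MeV = 895000000 eV
7.61 MeV = 7610000 eV

29.3 GeV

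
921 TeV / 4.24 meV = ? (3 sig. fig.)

(921 × 10¹²) / (4.24 × 10⁻³) = 217.2 × 10¹⁵

217000000000000000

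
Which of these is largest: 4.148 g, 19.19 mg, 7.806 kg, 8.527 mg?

7.806 kg

4.148 g = 4.148 g
19.19 mg = 0.01919 g
7.806 kg = 7806 g
8.527 mg = 0.008527 g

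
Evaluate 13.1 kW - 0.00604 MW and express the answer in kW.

In kW:
  13.1 kW → 13.1
  0.00604 MW = 0.00604e3 kW = 6.04
Difference: 13.1 - 6.04 = 7.06

7.06 kW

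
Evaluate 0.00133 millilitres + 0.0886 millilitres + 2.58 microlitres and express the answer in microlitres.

92.51 microlitres

In microlitres:
  0.00133 millilitres = 0.00133e3 microlitres = 1.33
  0.0886 millilitres = 0.0886e3 microlitres = 88.6
  2.58 microlitres → 2.58
Sum: 1.33 + 88.6 + 2.58 = 92.51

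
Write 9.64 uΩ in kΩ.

micro = 10^-6, kilo = 10^3; factor is 10^-9.
9.64 × 10^-9 = 0.00000000964

0.00000000964 kΩ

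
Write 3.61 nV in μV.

0.00361 μV

nano = 10⁻⁹, micro = 10⁻⁶; factor is 10⁻³.
3.61 × 10⁻³ = 0.00361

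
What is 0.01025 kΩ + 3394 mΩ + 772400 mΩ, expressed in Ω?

In Ω:
  0.01025 kΩ = 0.01025 × 10^3 Ω = 10.25
  3394 mΩ = 3394 × 10^-3 Ω = 3.394
  772400 mΩ = 772400 × 10^-3 Ω = 772.4
Sum: 10.25 + 3.394 + 772.4 = 786.044

786.044 Ω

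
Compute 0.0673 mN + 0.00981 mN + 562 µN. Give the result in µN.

In µN:
  0.0673 mN = 0.0673e3 µN = 67.3
  0.00981 mN = 0.00981e3 µN = 9.81
  562 µN → 562
Sum: 67.3 + 9.81 + 562 = 639.11

639.11 µN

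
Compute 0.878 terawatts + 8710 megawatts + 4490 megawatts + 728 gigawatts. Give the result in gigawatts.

In gigawatts:
  0.878 terawatts = 0.878 × 10^3 gigawatts = 878
  8710 megawatts = 8710 × 10^-3 gigawatts = 8.71
  4490 megawatts = 4490 × 10^-3 gigawatts = 4.49
  728 gigawatts → 728
Sum: 878 + 8.71 + 4.49 + 728 = 1619.2

1619.2 gigawatts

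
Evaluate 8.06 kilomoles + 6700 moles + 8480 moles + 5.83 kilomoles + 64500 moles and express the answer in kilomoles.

93.57 kilomoles

In kilomoles:
  8.06 kilomoles → 8.06
  6700 moles = 6700 × 10⁻³ kilomoles = 6.7
  8480 moles = 8480 × 10⁻³ kilomoles = 8.48
  5.83 kilomoles → 5.83
  64500 moles = 64500 × 10⁻³ kilomoles = 64.5
Sum: 8.06 + 6.7 + 8.48 + 5.83 + 64.5 = 93.57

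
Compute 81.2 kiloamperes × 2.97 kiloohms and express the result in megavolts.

81.2e3 × 2.97e3 = 241.164e6 V

241.164 megavolts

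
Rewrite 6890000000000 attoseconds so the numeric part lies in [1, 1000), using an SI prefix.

= 6.89 × 10⁻⁶ seconds; 10⁻⁶ is micro.

6.89 microseconds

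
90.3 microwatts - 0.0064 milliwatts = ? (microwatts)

83.9 microwatts

In microwatts:
  90.3 microwatts → 90.3
  0.0064 milliwatts = 0.0064 × 10³ microwatts = 6.4
Difference: 90.3 - 6.4 = 83.9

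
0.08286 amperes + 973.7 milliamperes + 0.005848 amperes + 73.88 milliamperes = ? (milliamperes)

In milliamperes:
  0.08286 amperes = 0.08286 × 10^3 milliamperes = 82.86
  973.7 milliamperes → 973.7
  0.005848 amperes = 0.005848 × 10^3 milliamperes = 5.848
  73.88 milliamperes → 73.88
Sum: 82.86 + 973.7 + 5.848 + 73.88 = 1136.288

1136.288 milliamperes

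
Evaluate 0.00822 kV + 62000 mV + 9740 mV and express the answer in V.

79.96 V

In V:
  0.00822 kV = 0.00822 × 10³ V = 8.22
  62000 mV = 62000 × 10⁻³ V = 62
  9740 mV = 9740 × 10⁻³ V = 9.74
Sum: 8.22 + 62 + 9.74 = 79.96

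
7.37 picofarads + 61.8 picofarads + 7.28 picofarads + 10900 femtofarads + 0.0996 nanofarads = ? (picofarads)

186.95 picofarads

In picofarads:
  7.37 picofarads → 7.37
  61.8 picofarads → 61.8
  7.28 picofarads → 7.28
  10900 femtofarads = 10900e-3 picofarads = 10.9
  0.0996 nanofarads = 0.0996e3 picofarads = 99.6
Sum: 7.37 + 61.8 + 7.28 + 10.9 + 99.6 = 186.95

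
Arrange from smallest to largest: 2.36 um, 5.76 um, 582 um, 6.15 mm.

2.36 um < 5.76 um < 582 um < 6.15 mm

2.36 um = 0.00000236 m
5.76 um = 0.00000576 m
582 um = 0.000582 m
6.15 mm = 0.00615 m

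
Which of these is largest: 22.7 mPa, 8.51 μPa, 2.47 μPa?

22.7 mPa

22.7 mPa = 0.0227 Pa
8.51 μPa = 0.00000851 Pa
2.47 μPa = 0.00000247 Pa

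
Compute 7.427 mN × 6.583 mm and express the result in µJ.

48.891941 µJ

7.427e-3 × 6.583e-3 = 48.891941e-6 J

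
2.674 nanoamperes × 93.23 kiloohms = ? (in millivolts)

2.674 × 10⁻⁹ × 93.23 × 10³ = 249.29702 × 10⁻⁶ V

0.24929702 millivolts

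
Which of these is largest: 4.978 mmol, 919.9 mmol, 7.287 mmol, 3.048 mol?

3.048 mol

4.978 mmol = 0.004978 mol
919.9 mmol = 0.9199 mol
7.287 mmol = 0.007287 mol
3.048 mol = 3.048 mol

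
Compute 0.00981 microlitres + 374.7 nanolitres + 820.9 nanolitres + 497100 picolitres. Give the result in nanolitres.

1702.51 nanolitres

In nanolitres:
  0.00981 microlitres = 0.00981 × 10³ nanolitres = 9.81
  374.7 nanolitres → 374.7
  820.9 nanolitres → 820.9
  497100 picolitres = 497100 × 10⁻³ nanolitres = 497.1
Sum: 9.81 + 374.7 + 820.9 + 497.1 = 1702.51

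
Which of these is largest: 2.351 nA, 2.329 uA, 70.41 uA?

70.41 uA

2.351 nA = 0.000000002351 A
2.329 uA = 0.000002329 A
70.41 uA = 0.00007041 A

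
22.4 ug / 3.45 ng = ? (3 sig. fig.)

6490

(22.4 × 10^-6) / (3.45 × 10^-9) = 6.493 × 10^3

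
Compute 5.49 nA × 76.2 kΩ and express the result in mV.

0.418338 mV

5.49 × 10^-9 × 76.2 × 10^3 = 418.338 × 10^-6 V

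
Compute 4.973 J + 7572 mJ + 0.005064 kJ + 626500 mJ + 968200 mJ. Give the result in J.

In J:
  4.973 J → 4.973
  7572 mJ = 7572e-3 J = 7.572
  0.005064 kJ = 0.005064e3 J = 5.064
  626500 mJ = 626500e-3 J = 626.5
  968200 mJ = 968200e-3 J = 968.2
Sum: 4.973 + 7.572 + 5.064 + 626.5 + 968.2 = 1612.309

1612.309 J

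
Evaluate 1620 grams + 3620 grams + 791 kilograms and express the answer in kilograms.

In kilograms:
  1620 grams = 1620e-3 kilograms = 1.62
  3620 grams = 3620e-3 kilograms = 3.62
  791 kilograms → 791
Sum: 1.62 + 3.62 + 791 = 796.24

796.24 kilograms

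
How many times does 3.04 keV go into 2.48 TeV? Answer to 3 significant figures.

816000000

(2.48 × 10^12) / (3.04 × 10^3) = 0.8158 × 10^9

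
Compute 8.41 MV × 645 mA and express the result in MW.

8.41 × 10⁶ × 645 × 10⁻³ = 5424.45 × 10³ W

5.42445 MW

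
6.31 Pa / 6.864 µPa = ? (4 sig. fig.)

(6.31) / (6.864 × 10^-6) = 0.91929 × 10^6

919300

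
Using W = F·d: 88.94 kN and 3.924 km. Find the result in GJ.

0.34900056 GJ

88.94e3 × 3.924e3 = 349.00056e6 J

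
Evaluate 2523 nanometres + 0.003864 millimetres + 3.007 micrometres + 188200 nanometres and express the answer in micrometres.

In micrometres:
  2523 nanometres = 2523 × 10^-3 micrometres = 2.523
  0.003864 millimetres = 0.003864 × 10^3 micrometres = 3.864
  3.007 micrometres → 3.007
  188200 nanometres = 188200 × 10^-3 micrometres = 188.2
Sum: 2.523 + 3.864 + 3.007 + 188.2 = 197.594

197.594 micrometres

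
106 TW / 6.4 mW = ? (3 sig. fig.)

(106e12) / (6.4e-3) = 16.56e15

16600000000000000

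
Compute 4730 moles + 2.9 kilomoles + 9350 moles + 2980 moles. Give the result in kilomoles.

19.96 kilomoles

In kilomoles:
  4730 moles = 4730e-3 kilomoles = 4.73
  2.9 kilomoles → 2.9
  9350 moles = 9350e-3 kilomoles = 9.35
  2980 moles = 2980e-3 kilomoles = 2.98
Sum: 4.73 + 2.9 + 9.35 + 2.98 = 19.96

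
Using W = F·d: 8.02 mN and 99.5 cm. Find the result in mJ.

7.9799 mJ

8.02 × 10⁻³ × 99.5 × 10⁻² = 797.99 × 10⁻⁵ J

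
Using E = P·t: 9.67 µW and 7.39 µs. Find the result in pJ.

9.67 × 10^-6 × 7.39 × 10^-6 = 71.4613 × 10^-12 J

71.4613 pJ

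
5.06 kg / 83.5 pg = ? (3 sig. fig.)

(5.06 × 10³) / (83.5 × 10⁻¹²) = 0.0606 × 10¹⁵

60600000000000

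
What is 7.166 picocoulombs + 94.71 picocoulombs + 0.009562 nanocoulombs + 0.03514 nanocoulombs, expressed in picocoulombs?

In picocoulombs:
  7.166 picocoulombs → 7.166
  94.71 picocoulombs → 94.71
  0.009562 nanocoulombs = 0.009562e3 picocoulombs = 9.562
  0.03514 nanocoulombs = 0.03514e3 picocoulombs = 35.14
Sum: 7.166 + 94.71 + 9.562 + 35.14 = 146.578

146.578 picocoulombs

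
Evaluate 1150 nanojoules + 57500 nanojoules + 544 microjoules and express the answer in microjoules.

In microjoules:
  1150 nanojoules = 1150e-3 microjoules = 1.15
  57500 nanojoules = 57500e-3 microjoules = 57.5
  544 microjoules → 544
Sum: 1.15 + 57.5 + 544 = 602.65

602.65 microjoules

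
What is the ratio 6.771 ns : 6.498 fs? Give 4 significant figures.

1042000

(6.771 × 10^-9) / (6.498 × 10^-15) = 1.042 × 10^6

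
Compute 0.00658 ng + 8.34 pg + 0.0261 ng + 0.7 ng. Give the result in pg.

741.02 pg

In pg:
  0.00658 ng = 0.00658 × 10³ pg = 6.58
  8.34 pg → 8.34
  0.0261 ng = 0.0261 × 10³ pg = 26.1
  0.7 ng = 0.7 × 10³ pg = 700
Sum: 6.58 + 8.34 + 26.1 + 700 = 741.02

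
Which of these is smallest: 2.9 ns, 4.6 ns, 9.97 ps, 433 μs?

2.9 ns = 0.0000000029 s
4.6 ns = 0.0000000046 s
9.97 ps = 0.00000000000997 s
433 μs = 0.000433 s

9.97 ps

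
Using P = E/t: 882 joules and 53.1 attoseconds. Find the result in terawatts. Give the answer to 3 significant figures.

16600000 terawatts

(882) / (53.1e-18) = 16.61e18 W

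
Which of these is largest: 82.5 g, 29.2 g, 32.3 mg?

82.5 g

82.5 g = 82.5 g
29.2 g = 29.2 g
32.3 mg = 0.0323 g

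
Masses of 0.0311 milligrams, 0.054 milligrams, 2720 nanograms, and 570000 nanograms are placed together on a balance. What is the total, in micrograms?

657.82 micrograms

In micrograms:
  0.0311 milligrams = 0.0311 × 10^3 micrograms = 31.1
  0.054 milligrams = 0.054 × 10^3 micrograms = 54
  2720 nanograms = 2720 × 10^-3 micrograms = 2.72
  570000 nanograms = 570000 × 10^-3 micrograms = 570
Sum: 31.1 + 54 + 2.72 + 570 = 657.82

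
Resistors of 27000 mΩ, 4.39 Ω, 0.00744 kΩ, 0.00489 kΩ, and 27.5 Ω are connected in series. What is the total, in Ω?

71.22 Ω

In Ω:
  27000 mΩ = 27000 × 10^-3 Ω = 27
  4.39 Ω → 4.39
  0.00744 kΩ = 0.00744 × 10^3 Ω = 7.44
  0.00489 kΩ = 0.00489 × 10^3 Ω = 4.89
  27.5 Ω → 27.5
Sum: 27 + 4.39 + 7.44 + 4.89 + 27.5 = 71.22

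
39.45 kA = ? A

kilo = 1e3, (no prefix) = 1e0; factor is 1e3.
39.45 × 1e3 = 39450

39450 A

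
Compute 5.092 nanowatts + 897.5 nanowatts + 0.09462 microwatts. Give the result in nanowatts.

997.212 nanowatts

In nanowatts:
  5.092 nanowatts → 5.092
  897.5 nanowatts → 897.5
  0.09462 microwatts = 0.09462 × 10³ nanowatts = 94.62
Sum: 5.092 + 897.5 + 94.62 = 997.212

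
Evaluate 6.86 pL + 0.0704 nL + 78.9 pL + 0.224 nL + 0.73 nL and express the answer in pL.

1110.16 pL

In pL:
  6.86 pL → 6.86
  0.0704 nL = 0.0704 × 10³ pL = 70.4
  78.9 pL → 78.9
  0.224 nL = 0.224 × 10³ pL = 224
  0.73 nL = 0.73 × 10³ pL = 730
Sum: 6.86 + 70.4 + 78.9 + 224 + 730 = 1110.16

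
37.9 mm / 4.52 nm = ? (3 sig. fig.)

(37.9 × 10^-3) / (4.52 × 10^-9) = 8.385 × 10^6

8380000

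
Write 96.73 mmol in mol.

milli = 1e-3, (no prefix) = 1e0; factor is 1e-3.
96.73 × 1e-3 = 0.09673

0.09673 mol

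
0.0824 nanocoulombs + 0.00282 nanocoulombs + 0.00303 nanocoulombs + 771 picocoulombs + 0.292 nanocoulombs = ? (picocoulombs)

1151.25 picocoulombs

In picocoulombs:
  0.0824 nanocoulombs = 0.0824 × 10³ picocoulombs = 82.4
  0.00282 nanocoulombs = 0.00282 × 10³ picocoulombs = 2.82
  0.00303 nanocoulombs = 0.00303 × 10³ picocoulombs = 3.03
  771 picocoulombs → 771
  0.292 nanocoulombs = 0.292 × 10³ picocoulombs = 292
Sum: 82.4 + 2.82 + 3.03 + 771 + 292 = 1151.25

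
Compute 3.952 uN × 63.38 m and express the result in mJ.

3.952 × 10^-6 × 63.38 = 250.47776 × 10^-6 J

0.25047776 mJ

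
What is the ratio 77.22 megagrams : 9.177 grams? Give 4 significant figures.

8415000

(77.22 × 10⁶) / (9.177) = 8.4145 × 10⁶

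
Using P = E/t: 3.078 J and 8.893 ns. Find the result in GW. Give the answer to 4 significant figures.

0.3461 GW

(3.078) / (8.893 × 10⁻⁹) = 0.346115 × 10⁹ W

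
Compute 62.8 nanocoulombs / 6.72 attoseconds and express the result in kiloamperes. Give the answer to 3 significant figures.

9350000 kiloamperes

(62.8 × 10^-9) / (6.72 × 10^-18) = 9.3452 × 10^9 A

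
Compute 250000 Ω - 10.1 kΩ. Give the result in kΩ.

In kΩ:
  250000 Ω = 250000e-3 kΩ = 250
  10.1 kΩ → 10.1
Difference: 250 - 10.1 = 239.9

239.9 kΩ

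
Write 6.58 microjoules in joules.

micro = 1e-6, (no prefix) = 1e0; factor is 1e-6.
6.58 × 1e-6 = 0.00000658

0.00000658 joules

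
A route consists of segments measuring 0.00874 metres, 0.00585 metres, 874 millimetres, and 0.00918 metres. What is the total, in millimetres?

In millimetres:
  0.00874 metres = 0.00874 × 10³ millimetres = 8.74
  0.00585 metres = 0.00585 × 10³ millimetres = 5.85
  874 millimetres → 874
  0.00918 metres = 0.00918 × 10³ millimetres = 9.18
Sum: 8.74 + 5.85 + 874 + 9.18 = 897.77

897.77 millimetres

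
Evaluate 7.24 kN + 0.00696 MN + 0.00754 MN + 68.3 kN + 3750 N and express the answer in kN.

93.79 kN

In kN:
  7.24 kN → 7.24
  0.00696 MN = 0.00696e3 kN = 6.96
  0.00754 MN = 0.00754e3 kN = 7.54
  68.3 kN → 68.3
  3750 N = 3750e-3 kN = 3.75
Sum: 7.24 + 6.96 + 7.54 + 68.3 + 3.75 = 93.79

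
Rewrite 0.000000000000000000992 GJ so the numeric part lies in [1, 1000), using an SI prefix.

992 pJ

= 992e-12 J; 1e-12 is pico.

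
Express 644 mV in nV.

milli = 10^-3, nano = 10^-9; factor is 10^6.
644 × 10^6 = 644000000

644000000 nV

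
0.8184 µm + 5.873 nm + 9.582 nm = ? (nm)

In nm:
  0.8184 µm = 0.8184 × 10^3 nm = 818.4
  5.873 nm → 5.873
  9.582 nm → 9.582
Sum: 818.4 + 5.873 + 9.582 = 833.855

833.855 nm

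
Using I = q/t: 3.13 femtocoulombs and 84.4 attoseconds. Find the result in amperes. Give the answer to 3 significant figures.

37.1 amperes

(3.13e-15) / (84.4e-18) = 0.037085e3 A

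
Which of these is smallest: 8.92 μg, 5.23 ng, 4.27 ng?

8.92 μg = 0.00000892 g
5.23 ng = 0.00000000523 g
4.27 ng = 0.00000000427 g

4.27 ng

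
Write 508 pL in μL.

0.000508 μL

pico = 1e-12, micro = 1e-6; factor is 1e-6.
508 × 1e-6 = 0.000508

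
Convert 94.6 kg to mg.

94600000 mg

kilo = 10^3, milli = 10^-3; factor is 10^6.
94.6 × 10^6 = 94600000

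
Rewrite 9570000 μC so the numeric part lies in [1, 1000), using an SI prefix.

= 9.57 C; mantissa already in [1, 1000).

9.57 C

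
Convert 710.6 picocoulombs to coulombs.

pico = 10^-12, (no prefix) = 10^0; factor is 10^-12.
710.6 × 10^-12 = 0.0000000007106

0.0000000007106 coulombs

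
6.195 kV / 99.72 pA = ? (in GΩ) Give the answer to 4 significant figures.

62120 GΩ

(6.195 × 10^3) / (99.72 × 10^-12) = 0.0621239 × 10^15 Ω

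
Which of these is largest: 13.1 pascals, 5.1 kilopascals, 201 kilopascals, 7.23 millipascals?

201 kilopascals

13.1 pascals = 13.1 pascals
5.1 kilopascals = 5100 pascals
201 kilopascals = 201000 pascals
7.23 millipascals = 0.00723 pascals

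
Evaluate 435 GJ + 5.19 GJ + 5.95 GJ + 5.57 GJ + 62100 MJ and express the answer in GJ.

In GJ:
  435 GJ → 435
  5.19 GJ → 5.19
  5.95 GJ → 5.95
  5.57 GJ → 5.57
  62100 MJ = 62100 × 10^-3 GJ = 62.1
Sum: 435 + 5.19 + 5.95 + 5.57 + 62.1 = 513.81

513.81 GJ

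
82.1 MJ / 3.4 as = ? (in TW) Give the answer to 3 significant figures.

24100000000000 TW

(82.1e6) / (3.4e-18) = 24.147e24 W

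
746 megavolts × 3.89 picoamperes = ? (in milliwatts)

2.90194 milliwatts

746 × 10^6 × 3.89 × 10^-12 = 2901.94 × 10^-6 W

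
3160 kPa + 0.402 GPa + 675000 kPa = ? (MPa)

1080.16 MPa

In MPa:
  3160 kPa = 3160 × 10⁻³ MPa = 3.16
  0.402 GPa = 0.402 × 10³ MPa = 402
  675000 kPa = 675000 × 10⁻³ MPa = 675
Sum: 3.16 + 402 + 675 = 1080.16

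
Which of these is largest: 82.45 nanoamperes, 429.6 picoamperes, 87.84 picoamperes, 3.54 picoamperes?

82.45 nanoamperes

82.45 nanoamperes = 0.00000008245 amperes
429.6 picoamperes = 0.0000000004296 amperes
87.84 picoamperes = 0.00000000008784 amperes
3.54 picoamperes = 0.00000000000354 amperes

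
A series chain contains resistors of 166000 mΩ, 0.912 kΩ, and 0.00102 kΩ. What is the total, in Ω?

1079.02 Ω

In Ω:
  166000 mΩ = 166000e-3 Ω = 166
  0.912 kΩ = 0.912e3 Ω = 912
  0.00102 kΩ = 0.00102e3 Ω = 1.02
Sum: 166 + 912 + 1.02 = 1079.02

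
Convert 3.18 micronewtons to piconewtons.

micro = 1e-6, pico = 1e-12; factor is 1e6.
3.18 × 1e6 = 3180000

3180000 piconewtons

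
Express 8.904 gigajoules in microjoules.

8904000000000000 microjoules

giga = 1e9, micro = 1e-6; factor is 1e15.
8.904 × 1e15 = 8904000000000000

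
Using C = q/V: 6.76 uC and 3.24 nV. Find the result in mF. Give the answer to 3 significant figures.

(6.76 × 10⁻⁶) / (3.24 × 10⁻⁹) = 2.0864 × 10³ F

2090000 mF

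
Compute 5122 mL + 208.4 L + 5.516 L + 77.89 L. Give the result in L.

296.928 L

In L:
  5122 mL = 5122e-3 L = 5.122
  208.4 L → 208.4
  5.516 L → 5.516
  77.89 L → 77.89
Sum: 5.122 + 208.4 + 5.516 + 77.89 = 296.928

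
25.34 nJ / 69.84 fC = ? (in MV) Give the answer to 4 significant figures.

0.3628 MV

(25.34e-9) / (69.84e-15) = 0.362829e6 V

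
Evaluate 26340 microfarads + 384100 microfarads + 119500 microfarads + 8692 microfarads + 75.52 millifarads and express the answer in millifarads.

614.152 millifarads

In millifarads:
  26340 microfarads = 26340 × 10⁻³ millifarads = 26.34
  384100 microfarads = 384100 × 10⁻³ millifarads = 384.1
  119500 microfarads = 119500 × 10⁻³ millifarads = 119.5
  8692 microfarads = 8692 × 10⁻³ millifarads = 8.692
  75.52 millifarads → 75.52
Sum: 26.34 + 384.1 + 119.5 + 8.692 + 75.52 = 614.152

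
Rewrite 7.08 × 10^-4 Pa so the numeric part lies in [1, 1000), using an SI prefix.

= 708 × 10^-6 Pa; 10^-6 is micro.

708 uPa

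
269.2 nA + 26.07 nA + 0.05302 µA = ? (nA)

In nA:
  269.2 nA → 269.2
  26.07 nA → 26.07
  0.05302 µA = 0.05302 × 10³ nA = 53.02
Sum: 269.2 + 26.07 + 53.02 = 348.29

348.29 nA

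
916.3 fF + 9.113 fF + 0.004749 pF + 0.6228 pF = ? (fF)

1552.962 fF

In fF:
  916.3 fF → 916.3
  9.113 fF → 9.113
  0.004749 pF = 0.004749 × 10^3 fF = 4.749
  0.6228 pF = 0.6228 × 10^3 fF = 622.8
Sum: 916.3 + 9.113 + 4.749 + 622.8 = 1552.962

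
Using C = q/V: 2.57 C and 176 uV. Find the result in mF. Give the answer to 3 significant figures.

14600000 mF

(2.57) / (176 × 10⁻⁶) = 0.014602 × 10⁶ F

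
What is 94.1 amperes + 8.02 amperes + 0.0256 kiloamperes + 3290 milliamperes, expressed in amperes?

131.01 amperes

In amperes:
  94.1 amperes → 94.1
  8.02 amperes → 8.02
  0.0256 kiloamperes = 0.0256 × 10³ amperes = 25.6
  3290 milliamperes = 3290 × 10⁻³ amperes = 3.29
Sum: 94.1 + 8.02 + 25.6 + 3.29 = 131.01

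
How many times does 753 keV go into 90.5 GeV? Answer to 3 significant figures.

120000

(90.5 × 10⁹) / (753 × 10³) = 0.1202 × 10⁶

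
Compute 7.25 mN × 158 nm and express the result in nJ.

7.25 × 10^-3 × 158 × 10^-9 = 1145.5 × 10^-12 J

1.1455 nJ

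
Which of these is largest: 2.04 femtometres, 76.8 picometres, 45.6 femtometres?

76.8 picometres

2.04 femtometres = 0.00000000000000204 metres
76.8 picometres = 0.0000000000768 metres
45.6 femtometres = 0.0000000000000456 metres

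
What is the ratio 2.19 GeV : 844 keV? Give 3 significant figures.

(2.19 × 10⁹) / (844 × 10³) = 0.002595 × 10⁶

2590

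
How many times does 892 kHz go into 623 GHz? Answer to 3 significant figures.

(623 × 10^9) / (892 × 10^3) = 0.6984 × 10^6

698000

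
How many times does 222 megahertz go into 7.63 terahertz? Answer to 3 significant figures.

34400

(7.63e12) / (222e6) = 0.03437e6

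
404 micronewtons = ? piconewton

micro = 10^-6, pico = 10^-12; factor is 10^6.
404 × 10^6 = 404000000

404000000 piconewtons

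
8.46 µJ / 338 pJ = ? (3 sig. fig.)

(8.46 × 10^-6) / (338 × 10^-12) = 0.02503 × 10^6

25000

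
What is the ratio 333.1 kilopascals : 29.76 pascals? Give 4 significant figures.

11190

(333.1 × 10³) / (29.76) = 11.193 × 10³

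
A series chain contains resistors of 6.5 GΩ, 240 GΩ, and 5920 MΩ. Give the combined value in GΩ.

252.42 GΩ

In GΩ:
  6.5 GΩ → 6.5
  240 GΩ → 240
  5920 MΩ = 5920 × 10^-3 GΩ = 5.92
Sum: 6.5 + 240 + 5.92 = 252.42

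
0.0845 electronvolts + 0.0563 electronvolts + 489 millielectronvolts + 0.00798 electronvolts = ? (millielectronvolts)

637.78 millielectronvolts

In millielectronvolts:
  0.0845 electronvolts = 0.0845 × 10³ millielectronvolts = 84.5
  0.0563 electronvolts = 0.0563 × 10³ millielectronvolts = 56.3
  489 millielectronvolts → 489
  0.00798 electronvolts = 0.00798 × 10³ millielectronvolts = 7.98
Sum: 84.5 + 56.3 + 489 + 7.98 = 637.78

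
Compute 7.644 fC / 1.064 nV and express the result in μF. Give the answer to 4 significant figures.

7.184 μF

(7.644 × 10^-15) / (1.064 × 10^-9) = 7.18421 × 10^-6 F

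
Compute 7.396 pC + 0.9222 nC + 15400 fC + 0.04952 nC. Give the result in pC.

In pC:
  7.396 pC → 7.396
  0.9222 nC = 0.9222 × 10^3 pC = 922.2
  15400 fC = 15400 × 10^-3 pC = 15.4
  0.04952 nC = 0.04952 × 10^3 pC = 49.52
Sum: 7.396 + 922.2 + 15.4 + 49.52 = 994.516

994.516 pC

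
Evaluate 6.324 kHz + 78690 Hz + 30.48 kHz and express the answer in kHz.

In kHz:
  6.324 kHz → 6.324
  78690 Hz = 78690 × 10⁻³ kHz = 78.69
  30.48 kHz → 30.48
Sum: 6.324 + 78.69 + 30.48 = 115.494

115.494 kHz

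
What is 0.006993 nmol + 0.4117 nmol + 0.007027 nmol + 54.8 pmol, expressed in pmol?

In pmol:
  0.006993 nmol = 0.006993 × 10^3 pmol = 6.993
  0.4117 nmol = 0.4117 × 10^3 pmol = 411.7
  0.007027 nmol = 0.007027 × 10^3 pmol = 7.027
  54.8 pmol → 54.8
Sum: 6.993 + 411.7 + 7.027 + 54.8 = 480.52

480.52 pmol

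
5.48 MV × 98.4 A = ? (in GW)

5.48 × 10⁶ × 98.4 = 539.232 × 10⁶ W

0.539232 GW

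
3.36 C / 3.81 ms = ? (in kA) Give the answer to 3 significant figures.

0.882 kA

(3.36) / (3.81 × 10^-3) = 0.88189 × 10^3 A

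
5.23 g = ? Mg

0.00000523 Mg

(no prefix) = 1e0, mega = 1e6; factor is 1e-6.
5.23 × 1e-6 = 0.00000523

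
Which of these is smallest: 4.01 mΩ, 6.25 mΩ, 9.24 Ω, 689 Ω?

4.01 mΩ

4.01 mΩ = 0.00401 Ω
6.25 mΩ = 0.00625 Ω
9.24 Ω = 9.24 Ω
689 Ω = 689 Ω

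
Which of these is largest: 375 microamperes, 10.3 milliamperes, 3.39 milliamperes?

375 microamperes = 0.000375 amperes
10.3 milliamperes = 0.0103 amperes
3.39 milliamperes = 0.00339 amperes

10.3 milliamperes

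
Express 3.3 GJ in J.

3300000000 J

giga = 10^9, (no prefix) = 10^0; factor is 10^9.
3.3 × 10^9 = 3300000000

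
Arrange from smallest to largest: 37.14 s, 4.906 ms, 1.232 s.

37.14 s = 37.14 s
4.906 ms = 0.004906 s
1.232 s = 1.232 s

4.906 ms < 1.232 s < 37.14 s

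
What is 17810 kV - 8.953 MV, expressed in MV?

In MV:
  17810 kV = 17810 × 10⁻³ MV = 17.81
  8.953 MV → 8.953
Difference: 17.81 - 8.953 = 8.857

8.857 MV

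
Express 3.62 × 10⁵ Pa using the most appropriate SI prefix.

= 362 × 10³ Pa; 10³ is kilo.

362 kPa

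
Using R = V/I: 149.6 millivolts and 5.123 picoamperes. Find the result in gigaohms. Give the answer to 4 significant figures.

29.20 gigaohms

(149.6 × 10^-3) / (5.123 × 10^-12) = 29.2016 × 10^9 Ω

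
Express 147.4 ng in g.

0.0000001474 g

nano = 1e-9, (no prefix) = 1e0; factor is 1e-9.
147.4 × 1e-9 = 0.0000001474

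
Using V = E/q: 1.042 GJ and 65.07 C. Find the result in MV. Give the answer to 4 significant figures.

16.01 MV

(1.042 × 10^9) / (65.07) = 0.0160135 × 10^9 V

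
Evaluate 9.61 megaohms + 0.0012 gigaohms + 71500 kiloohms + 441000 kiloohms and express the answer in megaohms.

In megaohms:
  9.61 megaohms → 9.61
  0.0012 gigaohms = 0.0012e3 megaohms = 1.2
  71500 kiloohms = 71500e-3 megaohms = 71.5
  441000 kiloohms = 441000e-3 megaohms = 441
Sum: 9.61 + 1.2 + 71.5 + 441 = 523.31

523.31 megaohms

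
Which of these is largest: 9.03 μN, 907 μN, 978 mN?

9.03 μN = 0.00000903 N
907 μN = 0.000907 N
978 mN = 0.978 N

978 mN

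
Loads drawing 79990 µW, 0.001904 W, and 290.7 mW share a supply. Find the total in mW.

372.594 mW

In mW:
  79990 µW = 79990 × 10^-3 mW = 79.99
  0.001904 W = 0.001904 × 10^3 mW = 1.904
  290.7 mW → 290.7
Sum: 79.99 + 1.904 + 290.7 = 372.594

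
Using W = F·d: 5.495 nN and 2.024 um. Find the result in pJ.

0.01112188 pJ

5.495e-9 × 2.024e-6 = 11.12188e-15 J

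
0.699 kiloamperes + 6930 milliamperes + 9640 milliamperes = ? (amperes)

In amperes:
  0.699 kiloamperes = 0.699 × 10^3 amperes = 699
  6930 milliamperes = 6930 × 10^-3 amperes = 6.93
  9640 milliamperes = 9640 × 10^-3 amperes = 9.64
Sum: 699 + 6.93 + 9.64 = 715.57

715.57 amperes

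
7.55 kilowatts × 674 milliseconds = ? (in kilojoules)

5.0887 kilojoules

7.55 × 10^3 × 674 × 10^-3 = 5088.7 J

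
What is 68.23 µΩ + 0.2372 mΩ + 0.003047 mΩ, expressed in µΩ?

308.477 µΩ

In µΩ:
  68.23 µΩ → 68.23
  0.2372 mΩ = 0.2372e3 µΩ = 237.2
  0.003047 mΩ = 0.003047e3 µΩ = 3.047
Sum: 68.23 + 237.2 + 3.047 = 308.477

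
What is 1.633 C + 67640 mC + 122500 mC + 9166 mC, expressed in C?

200.939 C

In C:
  1.633 C → 1.633
  67640 mC = 67640 × 10^-3 C = 67.64
  122500 mC = 122500 × 10^-3 C = 122.5
  9166 mC = 9166 × 10^-3 C = 9.166
Sum: 1.633 + 67.64 + 122.5 + 9.166 = 200.939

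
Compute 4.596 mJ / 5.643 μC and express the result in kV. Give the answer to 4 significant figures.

(4.596 × 10⁻³) / (5.643 × 10⁻⁶) = 0.81446 × 10³ V

0.8145 kV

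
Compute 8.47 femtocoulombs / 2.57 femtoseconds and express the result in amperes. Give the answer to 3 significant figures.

3.30 amperes

(8.47 × 10^-15) / (2.57 × 10^-15) = 3.2957 A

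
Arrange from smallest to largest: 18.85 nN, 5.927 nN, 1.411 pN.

18.85 nN = 0.00000001885 N
5.927 nN = 0.000000005927 N
1.411 pN = 0.000000000001411 N

1.411 pN < 5.927 nN < 18.85 nN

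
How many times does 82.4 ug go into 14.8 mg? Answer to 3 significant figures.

(14.8 × 10⁻³) / (82.4 × 10⁻⁶) = 0.1796 × 10³

180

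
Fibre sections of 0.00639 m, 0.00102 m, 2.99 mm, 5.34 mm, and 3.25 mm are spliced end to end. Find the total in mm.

In mm:
  0.00639 m = 0.00639 × 10³ mm = 6.39
  0.00102 m = 0.00102 × 10³ mm = 1.02
  2.99 mm → 2.99
  5.34 mm → 5.34
  3.25 mm → 3.25
Sum: 6.39 + 1.02 + 2.99 + 5.34 + 3.25 = 18.99

18.99 mm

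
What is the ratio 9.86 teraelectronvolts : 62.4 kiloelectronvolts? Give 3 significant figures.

(9.86 × 10^12) / (62.4 × 10^3) = 0.158 × 10^9

158000000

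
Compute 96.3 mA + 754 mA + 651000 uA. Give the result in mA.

In mA:
  96.3 mA → 96.3
  754 mA → 754
  651000 uA = 651000 × 10⁻³ mA = 651
Sum: 96.3 + 754 + 651 = 1501.3

1501.3 mA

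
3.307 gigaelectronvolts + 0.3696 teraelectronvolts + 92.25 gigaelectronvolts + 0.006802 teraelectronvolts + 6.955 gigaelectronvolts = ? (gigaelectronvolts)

In gigaelectronvolts:
  3.307 gigaelectronvolts → 3.307
  0.3696 teraelectronvolts = 0.3696e3 gigaelectronvolts = 369.6
  92.25 gigaelectronvolts → 92.25
  0.006802 teraelectronvolts = 0.006802e3 gigaelectronvolts = 6.802
  6.955 gigaelectronvolts → 6.955
Sum: 3.307 + 369.6 + 92.25 + 6.802 + 6.955 = 478.914

478.914 gigaelectronvolts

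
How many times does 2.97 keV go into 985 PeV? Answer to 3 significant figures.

(985e15) / (2.97e3) = 331.6e12

332000000000000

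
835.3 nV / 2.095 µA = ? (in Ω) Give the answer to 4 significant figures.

(835.3 × 10^-9) / (2.095 × 10^-6) = 398.711 × 10^-3 Ω

0.3987 Ω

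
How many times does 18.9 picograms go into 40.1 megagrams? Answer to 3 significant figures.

2120000000000000000

(40.1 × 10⁶) / (18.9 × 10⁻¹²) = 2.122 × 10¹⁸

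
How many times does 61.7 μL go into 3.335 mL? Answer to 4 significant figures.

(3.335 × 10⁻³) / (61.7 × 10⁻⁶) = 0.054052 × 10³

54.05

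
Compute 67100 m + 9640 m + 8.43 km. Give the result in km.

85.17 km

In km:
  67100 m = 67100 × 10^-3 km = 67.1
  9640 m = 9640 × 10^-3 km = 9.64
  8.43 km → 8.43
Sum: 67.1 + 9.64 + 8.43 = 85.17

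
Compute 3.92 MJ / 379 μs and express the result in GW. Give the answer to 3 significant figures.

10.3 GW

(3.92e6) / (379e-6) = 0.010343e12 W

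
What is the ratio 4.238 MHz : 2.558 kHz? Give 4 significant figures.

1657

(4.238e6) / (2.558e3) = 1.6568e3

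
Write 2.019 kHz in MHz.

kilo = 1e3, mega = 1e6; factor is 1e-3.
2.019 × 1e-3 = 0.002019

0.002019 MHz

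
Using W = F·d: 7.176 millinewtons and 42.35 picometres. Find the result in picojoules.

0.3039036 picojoules

7.176 × 10^-3 × 42.35 × 10^-12 = 303.9036 × 10^-15 J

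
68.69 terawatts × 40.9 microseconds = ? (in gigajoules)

68.69e12 × 40.9e-6 = 2809.421e6 J

2.809421 gigajoules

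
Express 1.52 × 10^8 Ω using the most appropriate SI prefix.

= 152 × 10^6 Ω; 10^6 is mega.

152 MΩ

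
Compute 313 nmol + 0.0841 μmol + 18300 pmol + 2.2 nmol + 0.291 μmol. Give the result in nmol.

In nmol:
  313 nmol → 313
  0.0841 μmol = 0.0841e3 nmol = 84.1
  18300 pmol = 18300e-3 nmol = 18.3
  2.2 nmol → 2.2
  0.291 μmol = 0.291e3 nmol = 291
Sum: 313 + 84.1 + 18.3 + 2.2 + 291 = 708.6

708.6 nmol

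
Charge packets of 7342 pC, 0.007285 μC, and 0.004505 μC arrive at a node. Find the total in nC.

In nC:
  7342 pC = 7342e-3 nC = 7.342
  0.007285 μC = 0.007285e3 nC = 7.285
  0.004505 μC = 0.004505e3 nC = 4.505
Sum: 7.342 + 7.285 + 4.505 = 19.132

19.132 nC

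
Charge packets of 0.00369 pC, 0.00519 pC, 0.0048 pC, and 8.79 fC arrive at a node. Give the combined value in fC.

22.47 fC

In fC:
  0.00369 pC = 0.00369 × 10³ fC = 3.69
  0.00519 pC = 0.00519 × 10³ fC = 5.19
  0.0048 pC = 0.0048 × 10³ fC = 4.8
  8.79 fC → 8.79
Sum: 3.69 + 5.19 + 4.8 + 8.79 = 22.47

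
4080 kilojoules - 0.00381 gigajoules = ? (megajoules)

0.27 megajoules

In megajoules:
  4080 kilojoules = 4080 × 10⁻³ megajoules = 4.08
  0.00381 gigajoules = 0.00381 × 10³ megajoules = 3.81
Difference: 4.08 - 3.81 = 0.27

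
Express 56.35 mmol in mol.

milli = 10^-3, (no prefix) = 10^0; factor is 10^-3.
56.35 × 10^-3 = 0.05635

0.05635 mol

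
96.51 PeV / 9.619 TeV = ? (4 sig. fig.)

(96.51e15) / (9.619e12) = 10.033e3

10030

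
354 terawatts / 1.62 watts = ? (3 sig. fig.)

(354 × 10¹²) / (1.62) = 218.5 × 10¹²

219000000000000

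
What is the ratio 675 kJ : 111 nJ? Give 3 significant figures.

6080000000000

(675 × 10^3) / (111 × 10^-9) = 6.081 × 10^12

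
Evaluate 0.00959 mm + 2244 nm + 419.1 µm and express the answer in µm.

430.934 µm

In µm:
  0.00959 mm = 0.00959e3 µm = 9.59
  2244 nm = 2244e-3 µm = 2.244
  419.1 µm → 419.1
Sum: 9.59 + 2.244 + 419.1 = 430.934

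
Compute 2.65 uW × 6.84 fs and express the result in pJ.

0.000000018126 pJ

2.65 × 10⁻⁶ × 6.84 × 10⁻¹⁵ = 18.126 × 10⁻²¹ J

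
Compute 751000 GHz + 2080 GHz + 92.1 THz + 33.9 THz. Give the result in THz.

879.08 THz

In THz:
  751000 GHz = 751000e-3 THz = 751
  2080 GHz = 2080e-3 THz = 2.08
  92.1 THz → 92.1
  33.9 THz → 33.9
Sum: 751 + 2.08 + 92.1 + 33.9 = 879.08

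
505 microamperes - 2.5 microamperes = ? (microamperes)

In microamperes:
  505 microamperes → 505
  2.5 microamperes → 2.5
Difference: 505 - 2.5 = 502.5

502.5 microamperes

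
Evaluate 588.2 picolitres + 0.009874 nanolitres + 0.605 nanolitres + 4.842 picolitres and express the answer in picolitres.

1207.916 picolitres

In picolitres:
  588.2 picolitres → 588.2
  0.009874 nanolitres = 0.009874e3 picolitres = 9.874
  0.605 nanolitres = 0.605e3 picolitres = 605
  4.842 picolitres → 4.842
Sum: 588.2 + 9.874 + 605 + 4.842 = 1207.916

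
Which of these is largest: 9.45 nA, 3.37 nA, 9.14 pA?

9.45 nA

9.45 nA = 0.00000000945 A
3.37 nA = 0.00000000337 A
9.14 pA = 0.00000000000914 A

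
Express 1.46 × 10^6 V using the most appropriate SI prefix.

1.46 MV

= 1.46 × 10^6 V; 10^6 is mega.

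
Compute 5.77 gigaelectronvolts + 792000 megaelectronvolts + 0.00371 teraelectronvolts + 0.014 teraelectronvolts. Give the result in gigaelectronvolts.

815.48 gigaelectronvolts

In gigaelectronvolts:
  5.77 gigaelectronvolts → 5.77
  792000 megaelectronvolts = 792000e-3 gigaelectronvolts = 792
  0.00371 teraelectronvolts = 0.00371e3 gigaelectronvolts = 3.71
  0.014 teraelectronvolts = 0.014e3 gigaelectronvolts = 14
Sum: 5.77 + 792 + 3.71 + 14 = 815.48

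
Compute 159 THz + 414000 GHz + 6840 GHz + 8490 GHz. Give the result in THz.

In THz:
  159 THz → 159
  414000 GHz = 414000 × 10^-3 THz = 414
  6840 GHz = 6840 × 10^-3 THz = 6.84
  8490 GHz = 8490 × 10^-3 THz = 8.49
Sum: 159 + 414 + 6.84 + 8.49 = 588.33

588.33 THz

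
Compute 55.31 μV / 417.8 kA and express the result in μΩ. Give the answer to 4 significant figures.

0.0001324 μΩ

(55.31e-6) / (417.8e3) = 0.132384e-9 Ω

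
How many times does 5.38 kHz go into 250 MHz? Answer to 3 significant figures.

46500

(250 × 10⁶) / (5.38 × 10³) = 46.47 × 10³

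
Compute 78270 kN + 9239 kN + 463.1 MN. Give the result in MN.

550.609 MN

In MN:
  78270 kN = 78270 × 10^-3 MN = 78.27
  9239 kN = 9239 × 10^-3 MN = 9.239
  463.1 MN → 463.1
Sum: 78.27 + 9.239 + 463.1 = 550.609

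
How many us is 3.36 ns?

nano = 10⁻⁹, micro = 10⁻⁶; factor is 10⁻³.
3.36 × 10⁻³ = 0.00336

0.00336 us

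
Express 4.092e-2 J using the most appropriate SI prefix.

40.92 mJ

= 40.92e-3 J; 1e-3 is milli.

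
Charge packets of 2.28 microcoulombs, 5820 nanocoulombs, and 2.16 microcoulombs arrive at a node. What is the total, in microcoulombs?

10.26 microcoulombs

In microcoulombs:
  2.28 microcoulombs → 2.28
  5820 nanocoulombs = 5820e-3 microcoulombs = 5.82
  2.16 microcoulombs → 2.16
Sum: 2.28 + 5.82 + 2.16 = 10.26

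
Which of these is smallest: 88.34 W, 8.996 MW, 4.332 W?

88.34 W = 88.34 W
8.996 MW = 8996000 W
4.332 W = 4.332 W

4.332 W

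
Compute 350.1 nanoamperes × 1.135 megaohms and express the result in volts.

0.3973635 volts

350.1 × 10⁻⁹ × 1.135 × 10⁶ = 397.3635 × 10⁻³ V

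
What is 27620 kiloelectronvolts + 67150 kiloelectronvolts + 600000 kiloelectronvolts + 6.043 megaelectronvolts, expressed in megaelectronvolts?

700.813 megaelectronvolts

In megaelectronvolts:
  27620 kiloelectronvolts = 27620 × 10^-3 megaelectronvolts = 27.62
  67150 kiloelectronvolts = 67150 × 10^-3 megaelectronvolts = 67.15
  600000 kiloelectronvolts = 600000 × 10^-3 megaelectronvolts = 600
  6.043 megaelectronvolts → 6.043
Sum: 27.62 + 67.15 + 600 + 6.043 = 700.813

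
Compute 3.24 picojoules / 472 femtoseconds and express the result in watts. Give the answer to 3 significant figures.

6.86 watts

(3.24 × 10⁻¹²) / (472 × 10⁻¹⁵) = 0.0068644 × 10³ W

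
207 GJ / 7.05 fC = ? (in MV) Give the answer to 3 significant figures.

(207 × 10⁹) / (7.05 × 10⁻¹⁵) = 29.362 × 10²⁴ V

29400000000000000000 MV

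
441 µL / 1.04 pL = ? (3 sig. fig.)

424000000

(441e-6) / (1.04e-12) = 424e6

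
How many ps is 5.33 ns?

5330 ps

nano = 10⁻⁹, pico = 10⁻¹²; factor is 10³.
5.33 × 10³ = 5330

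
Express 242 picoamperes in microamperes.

0.000242 microamperes

pico = 1e-12, micro = 1e-6; factor is 1e-6.
242 × 1e-6 = 0.000242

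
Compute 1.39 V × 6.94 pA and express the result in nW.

0.0096466 nW

1.39 × 6.94e-12 = 9.6466e-12 W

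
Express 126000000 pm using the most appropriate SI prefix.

126 um

= 126 × 10^-6 m; 10^-6 is micro.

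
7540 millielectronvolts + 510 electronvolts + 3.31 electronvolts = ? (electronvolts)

In electronvolts:
  7540 millielectronvolts = 7540 × 10^-3 electronvolts = 7.54
  510 electronvolts → 510
  3.31 electronvolts → 3.31
Sum: 7.54 + 510 + 3.31 = 520.85

520.85 electronvolts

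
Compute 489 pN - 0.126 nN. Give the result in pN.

363 pN

In pN:
  489 pN → 489
  0.126 nN = 0.126e3 pN = 126
Difference: 489 - 126 = 363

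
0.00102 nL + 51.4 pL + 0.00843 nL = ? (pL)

60.85 pL

In pL:
  0.00102 nL = 0.00102 × 10^3 pL = 1.02
  51.4 pL → 51.4
  0.00843 nL = 0.00843 × 10^3 pL = 8.43
Sum: 1.02 + 51.4 + 8.43 = 60.85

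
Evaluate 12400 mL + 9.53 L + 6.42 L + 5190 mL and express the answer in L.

33.54 L

In L:
  12400 mL = 12400 × 10⁻³ L = 12.4
  9.53 L → 9.53
  6.42 L → 6.42
  5190 mL = 5190 × 10⁻³ L = 5.19
Sum: 12.4 + 9.53 + 6.42 + 5.19 = 33.54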